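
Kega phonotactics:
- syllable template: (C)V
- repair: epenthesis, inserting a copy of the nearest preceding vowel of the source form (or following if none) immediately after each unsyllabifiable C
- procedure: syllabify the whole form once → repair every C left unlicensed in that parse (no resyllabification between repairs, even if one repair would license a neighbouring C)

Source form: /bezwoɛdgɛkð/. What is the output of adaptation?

Under (C)V, the unsyllabifiable consonants are /z/, /d/, /k/, /ð/ (no codas are permitted; onsets are limited to one consonant).
Each unlicensed consonant becomes the onset of a new syllable: /z/ → /ze/, /d/ → /dɛ/, /k/ → /kɛ/, /ð/ → /ðɛ/.

bezewoɛdɛgɛkɛðɛ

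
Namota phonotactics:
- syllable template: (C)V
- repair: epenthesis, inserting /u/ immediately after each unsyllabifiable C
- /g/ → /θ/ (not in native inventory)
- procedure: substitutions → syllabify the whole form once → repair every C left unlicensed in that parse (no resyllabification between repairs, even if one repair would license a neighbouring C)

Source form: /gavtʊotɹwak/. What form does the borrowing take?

θavutʊotuɹuwaku

Substitution: /g/ → /θ/, giving /θavtʊotɹwak/.
Syllabifying with onset maximization leaves /v/, /t/, /ɹ/, /k/ stranded (no codas are permitted; onsets are limited to one consonant).
Each unlicensed consonant becomes the onset of a new syllable: /v/ → /vu/, /t/ → /tu/, /ɹ/ → /ɹu/, /k/ → /ku/.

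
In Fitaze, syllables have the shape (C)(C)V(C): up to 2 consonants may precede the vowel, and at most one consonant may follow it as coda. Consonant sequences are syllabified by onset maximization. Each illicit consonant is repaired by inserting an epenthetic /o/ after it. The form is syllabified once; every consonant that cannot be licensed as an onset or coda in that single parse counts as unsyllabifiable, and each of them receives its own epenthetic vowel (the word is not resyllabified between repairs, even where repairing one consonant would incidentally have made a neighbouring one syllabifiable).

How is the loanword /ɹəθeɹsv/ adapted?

Syllabifying with onset maximization leaves /s/, /v/ stranded (at most one coda consonant is licensed; onsets may contain at most 2 consonants).
Each unlicensed consonant becomes the onset of a new syllable: /s/ → /so/, /v/ → /vo/.

ɹəθeɹsovo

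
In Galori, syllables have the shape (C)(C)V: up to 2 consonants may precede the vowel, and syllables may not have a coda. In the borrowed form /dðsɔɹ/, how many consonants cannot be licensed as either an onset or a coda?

The consonants /d/, /ɹ/ cannot be parsed into a legal (C)(C)V syllable (no codas are permitted; onsets may contain at most 2 consonants).

2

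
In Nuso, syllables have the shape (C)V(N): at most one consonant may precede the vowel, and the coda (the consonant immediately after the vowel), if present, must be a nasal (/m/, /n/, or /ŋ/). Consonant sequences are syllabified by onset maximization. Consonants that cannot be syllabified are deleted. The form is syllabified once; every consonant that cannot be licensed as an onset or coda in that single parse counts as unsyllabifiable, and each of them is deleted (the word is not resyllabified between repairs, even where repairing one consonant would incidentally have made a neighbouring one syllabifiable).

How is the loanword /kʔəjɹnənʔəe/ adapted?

Under (C)V(N), the unsyllabifiable consonants are /k/, /j/, /ɹ/ (only a nasal (/m/, /n/, or /ŋ/) is licensed in coda position; onsets are limited to one consonant).
Each unlicensed consonant is deleted: /k/, /j/, /ɹ/.

ʔənənʔəe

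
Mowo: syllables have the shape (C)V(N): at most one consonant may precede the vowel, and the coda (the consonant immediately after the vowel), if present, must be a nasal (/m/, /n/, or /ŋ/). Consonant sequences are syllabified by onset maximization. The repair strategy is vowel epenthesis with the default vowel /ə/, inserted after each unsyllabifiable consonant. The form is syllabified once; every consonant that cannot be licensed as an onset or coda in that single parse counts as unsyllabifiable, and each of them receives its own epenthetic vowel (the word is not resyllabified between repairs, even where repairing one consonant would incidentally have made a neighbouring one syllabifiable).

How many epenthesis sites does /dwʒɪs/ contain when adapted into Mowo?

The unsyllabifiable consonants are /d/, /w/, /s/; each receives one epenthetic vowel.

3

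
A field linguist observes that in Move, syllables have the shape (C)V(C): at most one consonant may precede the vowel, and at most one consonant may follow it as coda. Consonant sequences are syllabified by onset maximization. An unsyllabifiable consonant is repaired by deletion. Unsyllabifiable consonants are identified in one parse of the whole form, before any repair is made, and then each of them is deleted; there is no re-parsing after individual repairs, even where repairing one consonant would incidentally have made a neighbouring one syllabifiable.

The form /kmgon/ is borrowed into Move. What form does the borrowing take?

Syllabifying with onset maximization leaves /k/, /m/ stranded (at most one coda consonant is licensed; onsets are limited to one consonant).
Deleting the stranded consonants removes /k/, /m/.

gon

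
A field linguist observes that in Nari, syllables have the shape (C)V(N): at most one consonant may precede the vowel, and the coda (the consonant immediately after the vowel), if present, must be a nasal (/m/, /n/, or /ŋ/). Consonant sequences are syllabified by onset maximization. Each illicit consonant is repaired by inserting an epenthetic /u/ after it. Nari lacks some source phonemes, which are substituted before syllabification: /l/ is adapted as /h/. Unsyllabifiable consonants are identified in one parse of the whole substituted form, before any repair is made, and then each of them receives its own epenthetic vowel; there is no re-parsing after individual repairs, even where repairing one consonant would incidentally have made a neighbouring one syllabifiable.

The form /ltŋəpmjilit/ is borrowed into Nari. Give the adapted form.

Substitution: /l/ → /h/, giving /htŋəpmjihit/.
Syllabifying with onset maximization leaves /h/, /t/, /p/, /m/, /t/ stranded (only a nasal (/m/, /n/, or /ŋ/) is licensed in coda position; onsets are limited to one consonant).
Inserting the epenthetic vowel yields /h/ → /hu/, /t/ → /tu/, /p/ → /pu/, /m/ → /mu/, /t/ → /tu/.

hutuŋəpumujihitu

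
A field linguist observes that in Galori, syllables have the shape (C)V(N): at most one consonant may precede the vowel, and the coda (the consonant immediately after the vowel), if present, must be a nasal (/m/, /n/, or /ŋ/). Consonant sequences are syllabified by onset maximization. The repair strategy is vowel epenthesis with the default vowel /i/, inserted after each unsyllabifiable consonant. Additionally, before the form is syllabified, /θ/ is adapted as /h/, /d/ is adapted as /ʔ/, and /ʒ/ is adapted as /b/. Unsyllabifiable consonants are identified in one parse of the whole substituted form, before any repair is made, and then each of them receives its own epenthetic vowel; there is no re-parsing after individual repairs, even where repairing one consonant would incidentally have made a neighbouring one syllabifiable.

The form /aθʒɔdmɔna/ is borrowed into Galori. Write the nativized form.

ahibɔʔimɔna

Substitution: /θ/ → /h/, /ʒ/ → /b/, /d/ → /ʔ/, giving /ahbɔʔmɔna/.
Syllabifying with onset maximization leaves /h/, /ʔ/ stranded (only a nasal (/m/, /n/, or /ŋ/) is licensed in coda position; onsets are limited to one consonant).
Inserting the epenthetic vowel yields /h/ → /hi/, /ʔ/ → /ʔi/.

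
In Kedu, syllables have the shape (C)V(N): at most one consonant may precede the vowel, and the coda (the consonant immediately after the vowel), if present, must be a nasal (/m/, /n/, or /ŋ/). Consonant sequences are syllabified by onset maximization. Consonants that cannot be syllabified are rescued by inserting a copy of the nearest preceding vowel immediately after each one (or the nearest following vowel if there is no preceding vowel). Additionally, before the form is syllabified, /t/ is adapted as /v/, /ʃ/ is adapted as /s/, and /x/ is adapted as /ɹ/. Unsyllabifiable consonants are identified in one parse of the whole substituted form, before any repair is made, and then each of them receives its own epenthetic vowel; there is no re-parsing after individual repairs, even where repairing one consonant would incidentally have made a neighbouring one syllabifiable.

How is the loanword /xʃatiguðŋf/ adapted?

ɹasaviguðuŋufu

Substitution: /x/ → /ɹ/, /ʃ/ → /s/, /t/ → /v/, giving /ɹsaviguðŋf/.
Under (C)V(N), the unsyllabifiable consonants are /ɹ/, /ð/, /ŋ/, /f/ (only a nasal (/m/, /n/, or /ŋ/) is licensed in coda position; onsets are limited to one consonant).
Epenthesis after each stranded consonant: /ɹ/ → /ɹa/, /ð/ → /ðu/, /ŋ/ → /ŋu/, /f/ → /fu/.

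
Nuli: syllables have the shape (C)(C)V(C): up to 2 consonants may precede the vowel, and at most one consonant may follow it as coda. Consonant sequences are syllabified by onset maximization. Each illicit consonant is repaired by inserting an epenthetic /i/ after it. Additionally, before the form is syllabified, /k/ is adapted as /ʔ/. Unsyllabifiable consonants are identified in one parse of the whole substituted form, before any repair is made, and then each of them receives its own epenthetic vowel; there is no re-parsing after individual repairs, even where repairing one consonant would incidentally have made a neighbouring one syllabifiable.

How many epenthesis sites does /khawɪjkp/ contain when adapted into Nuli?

2

After substitution the input is /ʔhawɪjʔp/.
The unsyllabifiable consonants are /ʔ/, /p/; each receives one epenthetic vowel.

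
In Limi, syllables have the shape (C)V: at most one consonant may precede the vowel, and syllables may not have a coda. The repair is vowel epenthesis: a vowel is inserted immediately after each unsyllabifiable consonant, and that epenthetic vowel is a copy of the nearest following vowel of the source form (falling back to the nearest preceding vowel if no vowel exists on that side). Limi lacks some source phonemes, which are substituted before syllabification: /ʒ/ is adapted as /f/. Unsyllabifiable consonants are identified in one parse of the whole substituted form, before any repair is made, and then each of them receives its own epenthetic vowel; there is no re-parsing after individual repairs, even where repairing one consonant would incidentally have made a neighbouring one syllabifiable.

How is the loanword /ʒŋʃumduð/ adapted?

fuŋuʃumuduðu

Substitution: /ʒ/ → /f/, giving /fŋʃumduð/.
Under (C)V, the unsyllabifiable consonants are /f/, /ŋ/, /m/, /ð/ (no codas are permitted; onsets are limited to one consonant).
Inserting the epenthetic vowel yields /f/ → /fu/, /ŋ/ → /ŋu/, /m/ → /mu/, /ð/ → /ðu/.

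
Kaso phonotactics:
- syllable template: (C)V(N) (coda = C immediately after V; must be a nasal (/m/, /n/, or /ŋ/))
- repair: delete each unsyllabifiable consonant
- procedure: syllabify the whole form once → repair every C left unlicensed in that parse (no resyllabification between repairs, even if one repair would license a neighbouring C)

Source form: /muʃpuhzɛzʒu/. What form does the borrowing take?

mupuzɛʒu

Under (C)V(N), the unsyllabifiable consonants are /ʃ/, /h/, /z/ (only a nasal (/m/, /n/, or /ŋ/) is licensed in coda position; onsets are limited to one consonant).
Deleting the stranded consonants removes /ʃ/, /h/, /z/.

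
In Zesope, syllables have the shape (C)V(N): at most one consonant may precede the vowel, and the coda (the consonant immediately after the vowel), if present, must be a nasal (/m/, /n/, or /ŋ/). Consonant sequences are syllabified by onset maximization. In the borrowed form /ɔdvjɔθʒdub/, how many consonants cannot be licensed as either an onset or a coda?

The consonants /d/, /v/, /θ/, /ʒ/, /b/ cannot be parsed into a legal (C)V(N) syllable (only a nasal (/m/, /n/, or /ŋ/) is licensed in coda position; onsets are limited to one consonant).

5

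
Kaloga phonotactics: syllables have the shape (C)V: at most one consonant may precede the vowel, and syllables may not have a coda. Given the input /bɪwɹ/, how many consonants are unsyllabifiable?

2

Syllabifying with onset maximization leaves /w/, /ɹ/ stranded (no codas are permitted; onsets are limited to one consonant).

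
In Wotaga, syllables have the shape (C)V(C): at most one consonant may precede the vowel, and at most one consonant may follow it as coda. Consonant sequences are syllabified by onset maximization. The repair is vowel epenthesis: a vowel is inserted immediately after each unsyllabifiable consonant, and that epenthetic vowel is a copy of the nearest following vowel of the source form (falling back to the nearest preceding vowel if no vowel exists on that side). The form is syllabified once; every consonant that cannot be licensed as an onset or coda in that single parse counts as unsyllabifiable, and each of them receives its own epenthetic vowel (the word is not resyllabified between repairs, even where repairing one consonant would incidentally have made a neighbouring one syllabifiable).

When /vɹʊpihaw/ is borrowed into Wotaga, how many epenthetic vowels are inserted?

1

The unsyllabifiable consonants are /v/; each receives one epenthetic vowel.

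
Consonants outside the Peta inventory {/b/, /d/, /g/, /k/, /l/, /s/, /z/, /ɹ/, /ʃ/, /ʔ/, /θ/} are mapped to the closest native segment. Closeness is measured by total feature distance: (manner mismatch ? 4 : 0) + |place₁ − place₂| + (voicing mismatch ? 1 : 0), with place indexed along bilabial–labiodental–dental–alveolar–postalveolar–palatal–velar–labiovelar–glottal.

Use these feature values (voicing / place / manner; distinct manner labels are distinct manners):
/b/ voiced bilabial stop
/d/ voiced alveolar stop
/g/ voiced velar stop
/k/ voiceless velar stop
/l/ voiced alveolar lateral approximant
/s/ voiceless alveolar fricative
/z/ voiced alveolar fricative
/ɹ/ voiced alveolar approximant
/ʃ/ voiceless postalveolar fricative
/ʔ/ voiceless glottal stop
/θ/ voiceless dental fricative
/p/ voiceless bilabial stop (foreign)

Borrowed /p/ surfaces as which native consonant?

b

/b/ is closest: same manner (stop), place distance 0 (bilabial→bilabial), voicing differs (+1); total 1. Next closest is /d/ at distance 4.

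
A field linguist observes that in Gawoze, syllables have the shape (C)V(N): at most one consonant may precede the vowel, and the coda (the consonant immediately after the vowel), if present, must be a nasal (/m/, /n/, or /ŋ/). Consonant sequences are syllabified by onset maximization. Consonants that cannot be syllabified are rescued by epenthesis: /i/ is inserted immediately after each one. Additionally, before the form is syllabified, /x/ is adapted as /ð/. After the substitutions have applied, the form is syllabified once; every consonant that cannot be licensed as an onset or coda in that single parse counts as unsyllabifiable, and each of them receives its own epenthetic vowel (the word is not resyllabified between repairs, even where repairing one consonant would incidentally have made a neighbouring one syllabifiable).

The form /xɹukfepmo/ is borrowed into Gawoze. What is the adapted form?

ðiɹukifepimo

Substitution: /x/ → /ð/, giving /ðɹukfepmo/.
Under (C)V(N), the unsyllabifiable consonants are /ð/, /k/, /p/ (only a nasal (/m/, /n/, or /ŋ/) is licensed in coda position; onsets are limited to one consonant).
Each unlicensed consonant becomes the onset of a new syllable: /ð/ → /ði/, /k/ → /ki/, /p/ → /pi/.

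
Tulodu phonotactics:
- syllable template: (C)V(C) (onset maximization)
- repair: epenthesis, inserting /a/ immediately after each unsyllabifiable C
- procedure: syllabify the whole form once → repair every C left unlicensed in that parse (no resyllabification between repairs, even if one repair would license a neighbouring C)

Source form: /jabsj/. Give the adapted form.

jabsaja

The consonants /s/, /j/ cannot be parsed into a legal (C)V(C) syllable (at most one coda consonant is licensed; onsets are limited to one consonant).
Each unlicensed consonant becomes the onset of a new syllable: /s/ → /sa/, /j/ → /ja/.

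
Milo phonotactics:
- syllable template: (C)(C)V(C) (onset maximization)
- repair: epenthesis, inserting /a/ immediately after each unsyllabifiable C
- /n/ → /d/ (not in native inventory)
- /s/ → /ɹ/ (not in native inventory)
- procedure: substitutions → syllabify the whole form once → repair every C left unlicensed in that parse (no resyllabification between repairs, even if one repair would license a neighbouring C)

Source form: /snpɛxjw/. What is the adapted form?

ɹadpɛxjawa

Substitution: /s/ → /ɹ/, /n/ → /d/, giving /ɹdpɛxjw/.
The consonants /ɹ/, /j/, /w/ cannot be parsed into a legal (C)(C)V(C) syllable (at most one coda consonant is licensed; onsets may contain at most 2 consonants).
Epenthesis after each stranded consonant: /ɹ/ → /ɹa/, /j/ → /ja/, /w/ → /wa/.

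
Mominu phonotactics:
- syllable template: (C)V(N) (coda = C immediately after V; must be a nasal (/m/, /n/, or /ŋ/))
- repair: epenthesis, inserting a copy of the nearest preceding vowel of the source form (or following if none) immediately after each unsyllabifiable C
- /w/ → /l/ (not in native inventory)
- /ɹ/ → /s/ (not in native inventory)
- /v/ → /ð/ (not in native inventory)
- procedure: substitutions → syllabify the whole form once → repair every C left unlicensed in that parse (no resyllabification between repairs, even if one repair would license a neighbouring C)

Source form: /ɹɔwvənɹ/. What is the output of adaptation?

Substitution: /ɹ/ → /s/, /w/ → /l/, /v/ → /ð/, giving /sɔlðəns/.
Syllabifying with onset maximization leaves /l/, /s/ stranded (only a nasal (/m/, /n/, or /ŋ/) is licensed in coda position; onsets are limited to one consonant).
Inserting the epenthetic vowel yields /l/ → /lɔ/, /s/ → /sə/.

sɔlɔðənsə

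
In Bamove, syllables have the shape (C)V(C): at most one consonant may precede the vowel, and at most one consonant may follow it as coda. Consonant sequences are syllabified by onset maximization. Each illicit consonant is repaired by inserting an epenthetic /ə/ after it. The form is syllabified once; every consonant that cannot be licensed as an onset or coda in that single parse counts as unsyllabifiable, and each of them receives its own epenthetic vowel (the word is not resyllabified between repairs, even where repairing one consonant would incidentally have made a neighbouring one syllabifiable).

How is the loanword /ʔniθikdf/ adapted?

The consonants /ʔ/, /d/, /f/ cannot be parsed into a legal (C)V(C) syllable (at most one coda consonant is licensed; onsets are limited to one consonant).
Epenthesis after each stranded consonant: /ʔ/ → /ʔə/, /d/ → /də/, /f/ → /fə/.

ʔəniθikdəfə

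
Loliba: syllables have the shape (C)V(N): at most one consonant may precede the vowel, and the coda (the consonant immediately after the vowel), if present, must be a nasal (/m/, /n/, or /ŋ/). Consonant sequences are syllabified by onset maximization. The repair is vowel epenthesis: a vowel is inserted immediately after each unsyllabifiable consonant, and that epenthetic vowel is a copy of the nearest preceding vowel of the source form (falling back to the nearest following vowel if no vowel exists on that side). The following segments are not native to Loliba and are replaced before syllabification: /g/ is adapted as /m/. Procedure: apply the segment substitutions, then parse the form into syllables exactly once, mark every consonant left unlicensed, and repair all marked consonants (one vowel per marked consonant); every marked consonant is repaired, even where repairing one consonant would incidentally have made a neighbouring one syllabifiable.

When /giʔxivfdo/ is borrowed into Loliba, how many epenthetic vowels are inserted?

After substitution the input is /miʔxivfdo/.
The unsyllabifiable consonants are /ʔ/, /v/, /f/; each receives one epenthetic vowel.

3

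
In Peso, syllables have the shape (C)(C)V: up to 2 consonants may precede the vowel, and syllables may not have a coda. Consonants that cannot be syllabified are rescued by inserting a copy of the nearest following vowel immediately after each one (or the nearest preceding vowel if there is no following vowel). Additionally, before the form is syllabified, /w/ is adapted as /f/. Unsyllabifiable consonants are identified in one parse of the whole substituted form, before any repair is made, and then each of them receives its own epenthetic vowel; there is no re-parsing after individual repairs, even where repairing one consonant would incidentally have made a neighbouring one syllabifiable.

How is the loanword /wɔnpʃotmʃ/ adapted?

fɔnopʃotomoʃo

Substitution: /w/ → /f/, giving /fɔnpʃotmʃ/.
Syllabifying with onset maximization leaves /n/, /t/, /m/, /ʃ/ stranded (no codas are permitted; onsets may contain at most 2 consonants).
Inserting the epenthetic vowel yields /n/ → /no/, /t/ → /to/, /m/ → /mo/, /ʃ/ → /ʃo/.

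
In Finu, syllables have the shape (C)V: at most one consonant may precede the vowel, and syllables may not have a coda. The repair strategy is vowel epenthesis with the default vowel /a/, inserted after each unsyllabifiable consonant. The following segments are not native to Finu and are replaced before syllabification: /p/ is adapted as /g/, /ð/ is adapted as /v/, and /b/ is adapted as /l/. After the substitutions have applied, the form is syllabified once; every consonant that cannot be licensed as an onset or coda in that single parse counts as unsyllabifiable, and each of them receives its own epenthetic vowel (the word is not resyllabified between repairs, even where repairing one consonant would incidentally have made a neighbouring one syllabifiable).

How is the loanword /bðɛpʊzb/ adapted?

Substitution: /b/ → /l/, /ð/ → /v/, /p/ → /g/, giving /lvɛgʊzl/.
Under (C)V, the unsyllabifiable consonants are /l/, /z/, /l/ (no codas are permitted; onsets are limited to one consonant).
Each unlicensed consonant becomes the onset of a new syllable: /l/ → /la/, /z/ → /za/, /l/ → /la/.

lavɛgʊzala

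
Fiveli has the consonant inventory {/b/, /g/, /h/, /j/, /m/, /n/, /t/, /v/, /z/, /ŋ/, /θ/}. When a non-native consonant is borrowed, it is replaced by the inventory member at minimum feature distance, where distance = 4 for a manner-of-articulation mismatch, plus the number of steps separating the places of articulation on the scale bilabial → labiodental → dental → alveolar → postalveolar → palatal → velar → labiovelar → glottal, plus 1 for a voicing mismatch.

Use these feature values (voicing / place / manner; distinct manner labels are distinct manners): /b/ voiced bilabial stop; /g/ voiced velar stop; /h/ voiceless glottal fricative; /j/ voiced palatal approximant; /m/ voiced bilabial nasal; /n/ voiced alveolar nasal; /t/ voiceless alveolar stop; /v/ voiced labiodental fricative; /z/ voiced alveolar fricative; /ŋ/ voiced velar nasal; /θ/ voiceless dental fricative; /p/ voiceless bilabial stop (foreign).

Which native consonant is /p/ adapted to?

/b/ is closest: same manner (stop), place distance 0 (bilabial→bilabial), voicing differs (+1); total 1. Next closest is /t/ at distance 3.

b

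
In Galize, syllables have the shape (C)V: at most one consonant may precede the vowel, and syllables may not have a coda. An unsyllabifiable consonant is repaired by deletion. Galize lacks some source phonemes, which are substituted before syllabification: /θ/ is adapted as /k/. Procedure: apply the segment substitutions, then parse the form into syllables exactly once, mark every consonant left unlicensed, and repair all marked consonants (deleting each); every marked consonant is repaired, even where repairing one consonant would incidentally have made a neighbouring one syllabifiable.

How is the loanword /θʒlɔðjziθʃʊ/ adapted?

lɔziʃʊ

Substitution: /θ/ → /k/, giving /kʒlɔðjzikʃʊ/.
Under (C)V, the unsyllabifiable consonants are /k/, /ʒ/, /ð/, /j/, /k/ (no codas are permitted; onsets are limited to one consonant).
Each unlicensed consonant is deleted: /k/, /ʒ/, /ð/, /j/, /k/.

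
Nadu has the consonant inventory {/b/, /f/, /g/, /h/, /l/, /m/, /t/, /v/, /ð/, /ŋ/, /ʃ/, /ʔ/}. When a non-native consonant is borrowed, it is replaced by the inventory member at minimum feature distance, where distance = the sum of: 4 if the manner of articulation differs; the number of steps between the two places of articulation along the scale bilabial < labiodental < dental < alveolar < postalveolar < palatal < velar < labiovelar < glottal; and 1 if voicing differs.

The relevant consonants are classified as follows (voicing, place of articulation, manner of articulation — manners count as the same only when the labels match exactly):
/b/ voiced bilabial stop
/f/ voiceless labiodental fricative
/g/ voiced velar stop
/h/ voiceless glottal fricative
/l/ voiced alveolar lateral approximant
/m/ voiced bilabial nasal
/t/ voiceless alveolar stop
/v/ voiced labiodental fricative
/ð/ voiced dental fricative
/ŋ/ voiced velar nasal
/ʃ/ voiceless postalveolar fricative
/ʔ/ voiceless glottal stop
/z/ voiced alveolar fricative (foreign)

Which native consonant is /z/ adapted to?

ð

/ð/ is closest: same manner (fricative), place distance 1 (alveolar→dental), same voicing; total 1. Next closest is /v/ at distance 2.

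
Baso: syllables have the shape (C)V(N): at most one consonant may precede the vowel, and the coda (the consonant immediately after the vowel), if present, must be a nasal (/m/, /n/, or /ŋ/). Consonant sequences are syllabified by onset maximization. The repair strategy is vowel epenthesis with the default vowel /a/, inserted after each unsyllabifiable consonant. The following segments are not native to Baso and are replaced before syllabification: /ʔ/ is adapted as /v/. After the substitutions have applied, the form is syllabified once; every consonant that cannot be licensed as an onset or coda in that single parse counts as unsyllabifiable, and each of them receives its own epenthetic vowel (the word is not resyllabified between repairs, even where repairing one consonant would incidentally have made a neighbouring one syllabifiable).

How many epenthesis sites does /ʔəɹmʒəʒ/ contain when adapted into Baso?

After substitution the input is /vəɹmʒəʒ/.
The unsyllabifiable consonants are /ɹ/, /m/, /ʒ/; each receives one epenthetic vowel.

3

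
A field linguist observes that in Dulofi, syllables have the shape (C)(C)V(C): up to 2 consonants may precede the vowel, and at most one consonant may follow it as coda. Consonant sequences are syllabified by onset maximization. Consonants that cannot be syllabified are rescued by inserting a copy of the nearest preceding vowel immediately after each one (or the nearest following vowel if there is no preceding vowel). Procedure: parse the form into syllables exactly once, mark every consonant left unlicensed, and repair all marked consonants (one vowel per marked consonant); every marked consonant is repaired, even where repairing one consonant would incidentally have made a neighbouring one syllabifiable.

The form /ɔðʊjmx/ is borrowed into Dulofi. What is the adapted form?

Under (C)(C)V(C), the unsyllabifiable consonants are /m/, /x/ (at most one coda consonant is licensed; onsets may contain at most 2 consonants).
Each unlicensed consonant becomes the onset of a new syllable: /m/ → /mʊ/, /x/ → /xʊ/.

ɔðʊjmʊxʊ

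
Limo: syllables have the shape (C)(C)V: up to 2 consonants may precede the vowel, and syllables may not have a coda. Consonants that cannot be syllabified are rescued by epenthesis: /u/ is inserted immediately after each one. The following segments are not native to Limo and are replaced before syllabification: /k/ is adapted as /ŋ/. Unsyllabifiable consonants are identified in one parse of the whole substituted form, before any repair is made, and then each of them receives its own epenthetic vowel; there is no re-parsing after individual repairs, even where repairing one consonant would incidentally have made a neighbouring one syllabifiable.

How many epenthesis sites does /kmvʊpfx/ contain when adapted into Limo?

After substitution the input is /ŋmvʊpfx/.
The unsyllabifiable consonants are /ŋ/, /p/, /f/, /x/; each receives one epenthetic vowel.

4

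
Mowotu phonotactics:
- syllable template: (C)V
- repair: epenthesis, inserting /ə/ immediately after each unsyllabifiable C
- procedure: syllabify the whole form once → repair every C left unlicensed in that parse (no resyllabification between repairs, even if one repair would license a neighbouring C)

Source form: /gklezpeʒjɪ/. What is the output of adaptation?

Under (C)V, the unsyllabifiable consonants are /g/, /k/, /z/, /ʒ/ (no codas are permitted; onsets are limited to one consonant).
Each unlicensed consonant becomes the onset of a new syllable: /g/ → /gə/, /k/ → /kə/, /z/ → /zə/, /ʒ/ → /ʒə/.

gəkəlezəpeʒəjɪ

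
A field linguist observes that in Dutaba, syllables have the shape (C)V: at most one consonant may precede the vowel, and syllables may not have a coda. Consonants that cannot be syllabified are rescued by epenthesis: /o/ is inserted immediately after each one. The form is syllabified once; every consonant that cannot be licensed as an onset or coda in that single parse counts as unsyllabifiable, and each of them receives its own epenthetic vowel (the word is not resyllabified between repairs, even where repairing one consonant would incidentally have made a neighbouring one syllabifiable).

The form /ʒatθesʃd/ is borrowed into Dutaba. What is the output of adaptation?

ʒatoθesoʃodo

Syllabifying with onset maximization leaves /t/, /s/, /ʃ/, /d/ stranded (no codas are permitted; onsets are limited to one consonant).
Each unlicensed consonant becomes the onset of a new syllable: /t/ → /to/, /s/ → /so/, /ʃ/ → /ʃo/, /d/ → /do/.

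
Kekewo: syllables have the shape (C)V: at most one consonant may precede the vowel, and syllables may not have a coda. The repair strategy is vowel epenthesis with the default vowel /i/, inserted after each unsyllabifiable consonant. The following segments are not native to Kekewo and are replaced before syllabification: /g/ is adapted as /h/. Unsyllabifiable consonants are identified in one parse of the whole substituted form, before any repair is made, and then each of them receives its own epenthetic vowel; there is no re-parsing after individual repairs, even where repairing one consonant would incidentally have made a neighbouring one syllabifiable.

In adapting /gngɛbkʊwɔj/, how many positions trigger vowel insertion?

4

After substitution the input is /hnhɛbkʊwɔj/.
The unsyllabifiable consonants are /h/, /n/, /b/, /j/; each receives one epenthetic vowel.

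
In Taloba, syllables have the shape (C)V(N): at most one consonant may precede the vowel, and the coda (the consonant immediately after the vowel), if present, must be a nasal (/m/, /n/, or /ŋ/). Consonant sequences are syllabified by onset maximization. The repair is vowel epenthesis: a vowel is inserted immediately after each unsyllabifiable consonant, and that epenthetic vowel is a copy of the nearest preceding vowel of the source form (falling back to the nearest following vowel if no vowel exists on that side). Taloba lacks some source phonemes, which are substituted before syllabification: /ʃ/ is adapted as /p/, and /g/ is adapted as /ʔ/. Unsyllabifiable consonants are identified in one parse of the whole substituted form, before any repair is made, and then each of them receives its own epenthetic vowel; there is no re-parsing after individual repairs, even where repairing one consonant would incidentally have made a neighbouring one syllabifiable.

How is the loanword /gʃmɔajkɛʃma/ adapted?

ʔɔpɔmɔajakɛpɛma

Substitution: /g/ → /ʔ/, /ʃ/ → /p/, giving /ʔpmɔajkɛpma/.
Under (C)V(N), the unsyllabifiable consonants are /ʔ/, /p/, /j/, /p/ (only a nasal (/m/, /n/, or /ŋ/) is licensed in coda position; onsets are limited to one consonant).
Epenthesis after each stranded consonant: /ʔ/ → /ʔɔ/, /p/ → /pɔ/, /j/ → /ja/, /p/ → /pɛ/.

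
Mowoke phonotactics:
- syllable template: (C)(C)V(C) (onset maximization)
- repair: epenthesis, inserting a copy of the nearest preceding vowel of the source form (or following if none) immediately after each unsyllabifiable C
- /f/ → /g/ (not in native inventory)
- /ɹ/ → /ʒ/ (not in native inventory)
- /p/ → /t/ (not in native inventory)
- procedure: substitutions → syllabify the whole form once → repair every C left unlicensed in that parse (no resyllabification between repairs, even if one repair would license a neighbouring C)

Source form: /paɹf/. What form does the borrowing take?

taʒga

Substitution: /p/ → /t/, /ɹ/ → /ʒ/, /f/ → /g/, giving /taʒg/.
Under (C)(C)V(C), the unsyllabifiable consonants are /g/ (at most one coda consonant is licensed; onsets may contain at most 2 consonants).
Each unlicensed consonant becomes the onset of a new syllable: /g/ → /ga/.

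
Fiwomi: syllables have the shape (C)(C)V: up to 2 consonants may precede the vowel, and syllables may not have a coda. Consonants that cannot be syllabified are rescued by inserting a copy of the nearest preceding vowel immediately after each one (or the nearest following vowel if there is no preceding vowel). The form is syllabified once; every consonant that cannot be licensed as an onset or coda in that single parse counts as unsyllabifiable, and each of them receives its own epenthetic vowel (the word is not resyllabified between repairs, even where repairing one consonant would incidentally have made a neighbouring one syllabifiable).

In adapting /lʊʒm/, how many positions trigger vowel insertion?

2

The unsyllabifiable consonants are /ʒ/, /m/; each receives one epenthetic vowel.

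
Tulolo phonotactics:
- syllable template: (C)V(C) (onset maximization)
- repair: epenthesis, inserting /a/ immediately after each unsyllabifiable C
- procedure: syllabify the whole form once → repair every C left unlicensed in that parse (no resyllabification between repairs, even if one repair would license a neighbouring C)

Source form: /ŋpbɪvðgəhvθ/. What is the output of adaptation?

ŋapabɪvðagəhvaθa

The consonants /ŋ/, /p/, /ð/, /v/, /θ/ cannot be parsed into a legal (C)V(C) syllable (at most one coda consonant is licensed; onsets are limited to one consonant).
Each unlicensed consonant becomes the onset of a new syllable: /ŋ/ → /ŋa/, /p/ → /pa/, /ð/ → /ða/, /v/ → /va/, /θ/ → /θa/.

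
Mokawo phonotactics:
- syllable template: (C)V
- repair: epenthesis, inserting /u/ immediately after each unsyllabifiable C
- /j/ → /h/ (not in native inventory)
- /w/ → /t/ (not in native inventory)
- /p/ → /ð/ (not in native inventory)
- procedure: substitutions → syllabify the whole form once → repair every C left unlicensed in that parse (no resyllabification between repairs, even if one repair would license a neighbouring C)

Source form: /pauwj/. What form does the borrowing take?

ðautuhu

Substitution: /p/ → /ð/, /w/ → /t/, /j/ → /h/, giving /ðauth/.
Under (C)V, the unsyllabifiable consonants are /t/, /h/ (no codas are permitted; onsets are limited to one consonant).
Inserting the epenthetic vowel yields /t/ → /tu/, /h/ → /hu/.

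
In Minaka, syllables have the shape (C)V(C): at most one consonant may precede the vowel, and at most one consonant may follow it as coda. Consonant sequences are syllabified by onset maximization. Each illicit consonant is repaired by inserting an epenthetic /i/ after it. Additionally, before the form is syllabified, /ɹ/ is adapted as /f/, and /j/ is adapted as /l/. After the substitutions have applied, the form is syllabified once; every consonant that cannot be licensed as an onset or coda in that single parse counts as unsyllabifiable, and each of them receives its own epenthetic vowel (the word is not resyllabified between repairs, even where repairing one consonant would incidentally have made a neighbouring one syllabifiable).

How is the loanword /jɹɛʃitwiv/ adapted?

Substitution: /j/ → /l/, /ɹ/ → /f/, giving /lfɛʃitwiv/.
Under (C)V(C), the unsyllabifiable consonants are /l/ (at most one coda consonant is licensed; onsets are limited to one consonant).
Epenthesis after each stranded consonant: /l/ → /li/.

lifɛʃitwiv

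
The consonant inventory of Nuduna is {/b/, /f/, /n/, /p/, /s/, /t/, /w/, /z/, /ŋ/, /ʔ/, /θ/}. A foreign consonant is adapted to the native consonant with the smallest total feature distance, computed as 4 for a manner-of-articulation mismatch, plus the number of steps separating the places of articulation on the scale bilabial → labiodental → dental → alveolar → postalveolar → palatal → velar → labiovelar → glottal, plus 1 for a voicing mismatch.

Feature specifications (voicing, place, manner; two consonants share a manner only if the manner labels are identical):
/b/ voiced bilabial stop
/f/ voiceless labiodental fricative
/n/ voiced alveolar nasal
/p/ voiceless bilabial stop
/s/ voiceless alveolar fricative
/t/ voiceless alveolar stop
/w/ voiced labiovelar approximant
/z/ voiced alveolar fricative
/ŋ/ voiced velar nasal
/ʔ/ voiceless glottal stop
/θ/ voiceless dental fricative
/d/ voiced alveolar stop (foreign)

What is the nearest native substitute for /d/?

t

/t/ is closest: same manner (stop), place distance 0 (alveolar→alveolar), voicing differs (+1); total 1. Next closest is /b/ at distance 3.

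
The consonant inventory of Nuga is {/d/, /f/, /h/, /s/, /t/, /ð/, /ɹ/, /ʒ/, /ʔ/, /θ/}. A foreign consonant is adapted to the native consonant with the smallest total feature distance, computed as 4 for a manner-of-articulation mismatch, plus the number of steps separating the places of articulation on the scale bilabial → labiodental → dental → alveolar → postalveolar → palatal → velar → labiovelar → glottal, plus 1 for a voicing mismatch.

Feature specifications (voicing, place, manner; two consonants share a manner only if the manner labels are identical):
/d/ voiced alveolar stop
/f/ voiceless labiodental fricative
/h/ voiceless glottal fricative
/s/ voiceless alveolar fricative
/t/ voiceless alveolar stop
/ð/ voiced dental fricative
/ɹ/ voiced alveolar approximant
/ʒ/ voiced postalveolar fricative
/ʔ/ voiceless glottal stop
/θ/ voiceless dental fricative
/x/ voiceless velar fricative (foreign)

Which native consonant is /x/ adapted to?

h

/h/ is closest: same manner (fricative), place distance 2 (velar→glottal), same voicing; total 2. Next closest is /s/ at distance 3.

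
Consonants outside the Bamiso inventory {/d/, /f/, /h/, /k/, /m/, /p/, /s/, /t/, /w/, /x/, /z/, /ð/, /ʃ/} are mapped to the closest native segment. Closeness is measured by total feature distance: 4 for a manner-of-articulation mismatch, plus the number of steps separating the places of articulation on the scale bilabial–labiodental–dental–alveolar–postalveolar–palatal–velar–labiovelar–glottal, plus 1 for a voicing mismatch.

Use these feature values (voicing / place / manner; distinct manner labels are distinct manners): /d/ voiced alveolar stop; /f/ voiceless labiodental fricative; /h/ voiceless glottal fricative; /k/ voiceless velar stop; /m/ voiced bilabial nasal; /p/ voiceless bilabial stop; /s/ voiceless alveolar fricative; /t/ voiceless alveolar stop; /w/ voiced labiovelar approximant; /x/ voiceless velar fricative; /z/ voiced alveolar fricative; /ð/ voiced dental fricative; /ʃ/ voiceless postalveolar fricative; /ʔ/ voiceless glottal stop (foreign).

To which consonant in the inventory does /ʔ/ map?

/k/ is closest: same manner (stop), place distance 2 (glottal→velar), same voicing; total 2. Next closest is /h/ at distance 4.

k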